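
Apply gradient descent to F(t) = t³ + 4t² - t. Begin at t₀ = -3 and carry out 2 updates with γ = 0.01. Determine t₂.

-3.042012

F′(t) = 3t² + 8t - 1
t₁ = -3 − 0.01·2 = -3.02
t₂ = -3.02 − 0.01·2.2012 = -3.042012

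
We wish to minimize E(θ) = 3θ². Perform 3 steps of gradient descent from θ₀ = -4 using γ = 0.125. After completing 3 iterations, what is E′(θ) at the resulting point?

E′(θ) = 6θ
Step 1: E′(-4) = -24; θ₁ = -4 − 0.125·(-24) = -1
Step 2: E′(-1) = -6; θ₂ = -1 − 0.125·(-6) = -0.25
Step 3: E′(-0.25) = -1.5; θ₃ = -0.25 − 0.125·(-1.5) = -0.0625
E′(θ) at (-0.0625) = -0.375

-0.375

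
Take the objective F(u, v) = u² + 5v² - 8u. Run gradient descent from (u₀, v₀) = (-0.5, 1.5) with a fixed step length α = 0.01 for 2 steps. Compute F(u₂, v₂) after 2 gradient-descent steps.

∇F = (2u - 8, 10v)
Step 1: at (-0.5, 1.5), ∇F = (-9, 15) → (-0.5, 1.5) − 0.01·(-9, 15) = (-0.41, 1.35)
Step 2: at (-0.41, 1.35), ∇F = (-8.82, 13.5) → (-0.41, 1.35) − 0.01·(-8.82, 13.5) = (-0.3218, 1.215)
F(-0.3218, 1.215) = 10.05908024

10.05908024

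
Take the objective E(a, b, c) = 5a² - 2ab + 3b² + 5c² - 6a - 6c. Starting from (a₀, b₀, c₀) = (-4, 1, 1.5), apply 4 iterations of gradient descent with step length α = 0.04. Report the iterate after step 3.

(-0.33024, 0.049856, 0.7944)

∇E = (10a - 2b - 6, -2a + 6b, 10c - 6)
Step 1: at (-4, 1, 1.5), ∇E = (-48, 14, 9) → (-4, 1, 1.5) − 0.04·(-48, 14, 9) = (-2.08, 0.44, 1.14)
Step 2: at (-2.08, 0.44, 1.14), ∇E = (-27.68, 6.8, 5.4) → (-2.08, 0.44, 1.14) − 0.04·(-27.68, 6.8, 5.4) = (-0.9728, 0.168, 0.924)
Step 3: at (-0.9728, 0.168, 0.924), ∇E = (-16.064, 2.9536, 3.24) → (-0.9728, 0.168, 0.924) − 0.04·(-16.064, 2.9536, 3.24) = (-0.33024, 0.049856, 0.7944)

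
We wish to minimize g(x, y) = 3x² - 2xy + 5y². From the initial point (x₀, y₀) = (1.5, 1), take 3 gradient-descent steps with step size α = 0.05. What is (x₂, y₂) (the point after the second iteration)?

∇g = (6x - 2y, -2x + 10y)
(x₁, y₁) = (1.5, 1) − 0.05·(7, 7) = (1.15, 0.65)
(x₂, y₂) = (1.15, 0.65) − 0.05·(5.6, 4.2) = (0.87, 0.44)

(0.87, 0.44)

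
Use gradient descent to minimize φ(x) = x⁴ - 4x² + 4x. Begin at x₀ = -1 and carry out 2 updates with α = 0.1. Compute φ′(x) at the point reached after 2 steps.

5.522773803008

φ′(x) = 4x³ - 8x + 4
Step 1: φ′(-1) = 8; x₁ = -1 − 0.1·8 = -1.8
Step 2: φ′(-1.8) = -4.928; x₂ = -1.8 − 0.1·(-4.928) = -1.3072
φ′(x) at (-1.3072) = 5.522773803008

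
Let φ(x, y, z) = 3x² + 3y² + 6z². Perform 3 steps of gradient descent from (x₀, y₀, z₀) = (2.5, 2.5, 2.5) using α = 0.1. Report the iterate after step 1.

(1, 1, -0.5)

∇φ = (6x, 6y, 12z)
Step 1: at (2.5, 2.5, 2.5), ∇φ = (15, 15, 30) → (2.5, 2.5, 2.5) − 0.1·(15, 15, 30) = (1, 1, -0.5)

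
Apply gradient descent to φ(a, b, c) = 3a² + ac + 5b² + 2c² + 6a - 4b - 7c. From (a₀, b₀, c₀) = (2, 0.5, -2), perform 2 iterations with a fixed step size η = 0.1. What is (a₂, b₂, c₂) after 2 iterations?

∇φ = (6a + c + 6, 10b - 4, a + 4c - 7)
Step 1: at (2, 0.5, -2), ∇φ = (16, 1, -13) → (2, 0.5, -2) − 0.1·(16, 1, -13) = (0.4, 0.4, -0.7)
Step 2: at (0.4, 0.4, -0.7), ∇φ = (7.7, 0, -9.4) → (0.4, 0.4, -0.7) − 0.1·(7.7, 0, -9.4) = (-0.37, 0.4, 0.24)

(-0.37, 0.4, 0.24)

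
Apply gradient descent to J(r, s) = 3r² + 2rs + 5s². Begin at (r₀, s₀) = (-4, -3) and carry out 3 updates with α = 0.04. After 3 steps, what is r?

-1.474176

∇J = (6r + 2s, 2r + 10s)
(r₁, s₁) = (-4, -3) − 0.04·(-30, -38) = (-2.8, -1.48)
(r₂, s₂) = (-2.8, -1.48) − 0.04·(-19.76, -20.4) = (-2.0096, -0.664)
(r₃, s₃) = (-2.0096, -0.664) − 0.04·(-13.3856, -10.6592) = (-1.474176, -0.237632)
r = -1.474176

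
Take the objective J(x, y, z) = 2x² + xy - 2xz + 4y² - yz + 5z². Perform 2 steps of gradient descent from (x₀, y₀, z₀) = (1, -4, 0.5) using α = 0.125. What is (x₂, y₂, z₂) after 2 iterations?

∇J = (4x + y - 2z, x + 8y - z, -2x - y + 10z)
(x₁, y₁, z₁) = (1, -4, 0.5) − 0.125·(-1, -31.5, 7) = (1.125, -0.0625, -0.375)
(x₂, y₂, z₂) = (1.125, -0.0625, -0.375) − 0.125·(5.1875, 1, -5.9375) = (0.4765625, -0.1875, 0.3671875)

(0.4765625, -0.1875, 0.3671875)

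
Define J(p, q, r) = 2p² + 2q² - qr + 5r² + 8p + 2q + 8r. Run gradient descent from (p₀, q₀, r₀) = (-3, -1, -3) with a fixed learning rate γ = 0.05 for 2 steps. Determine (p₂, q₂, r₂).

∇J = (4p + 8, 4q - r + 2, -q + 10r + 8)
Step 1: at (-3, -1, -3), ∇J = (-4, 1, -21) → (-3, -1, -3) − 0.05·(-4, 1, -21) = (-2.8, -1.05, -1.95)
Step 2: at (-2.8, -1.05, -1.95), ∇J = (-3.2, -0.25, -10.45) → (-2.8, -1.05, -1.95) − 0.05·(-3.2, -0.25, -10.45) = (-2.64, -1.0375, -1.4275)

(-2.64, -1.0375, -1.4275)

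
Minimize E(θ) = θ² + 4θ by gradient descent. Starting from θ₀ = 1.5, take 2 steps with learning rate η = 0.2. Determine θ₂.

E′(θ) = 2θ + 4
θ₁ = 1.5 − 0.2·7 = 0.1
θ₂ = 0.1 − 0.2·4.2 = -0.74

-0.74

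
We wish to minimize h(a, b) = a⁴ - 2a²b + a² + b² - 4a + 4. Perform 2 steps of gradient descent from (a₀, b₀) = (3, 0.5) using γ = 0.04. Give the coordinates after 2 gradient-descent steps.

∇h = (4a³ - 4ab + 2a - 4, -2a² + 2b)
(a₁, b₁) = (3, 0.5) − 0.04·(104, -17) = (-1.16, 1.18)
(a₂, b₂) = (-1.16, 1.18) − 0.04·(-7.088384, -0.3312) = (-0.87646464, 1.193248)

(-0.87646464, 1.193248)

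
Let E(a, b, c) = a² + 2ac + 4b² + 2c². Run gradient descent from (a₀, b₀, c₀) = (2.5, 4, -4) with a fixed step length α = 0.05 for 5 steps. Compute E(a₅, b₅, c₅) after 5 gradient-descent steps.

∇E = (2a + 2c, 8b, 2a + 4c)
Step 1: at (2.5, 4, -4), ∇E = (-3, 32, -11) → (2.5, 4, -4) − 0.05·(-3, 32, -11) = (2.65, 2.4, -3.45)
Step 2: at (2.65, 2.4, -3.45), ∇E = (-1.6, 19.2, -8.5) → (2.65, 2.4, -3.45) − 0.05·(-1.6, 19.2, -8.5) = (2.73, 1.44, -3.025)
Step 3: at (2.73, 1.44, -3.025), ∇E = (-0.59, 11.52, -6.64) → (2.73, 1.44, -3.025) − 0.05·(-0.59, 11.52, -6.64) = (2.7595, 0.864, -2.693)
Step 4: at (2.7595, 0.864, -2.693), ∇E = (0.133, 6.912, -5.253) → (2.7595, 0.864, -2.693) − 0.05·(0.133, 6.912, -5.253) = (2.75285, 0.5184, -2.43035)
Step 5: at (2.75285, 0.5184, -2.43035), ∇E = (0.645, 4.1472, -4.2157) → (2.75285, 0.5184, -2.43035) − 0.05·(0.645, 4.1472, -4.2157) = (2.7206, 0.31104, -2.219565)
E(2.7206, 0.31104, -2.219565) = 5.56448838685

5.56448838685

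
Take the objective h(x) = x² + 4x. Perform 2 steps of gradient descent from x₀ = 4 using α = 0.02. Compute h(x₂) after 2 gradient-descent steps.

h′(x) = 2x + 4
Step 1: h′(4) = 12; x₁ = 4 − 0.02·12 = 3.76
Step 2: h′(3.76) = 11.52; x₂ = 3.76 − 0.02·11.52 = 3.5296
h(3.5296) = 26.57647616

26.57647616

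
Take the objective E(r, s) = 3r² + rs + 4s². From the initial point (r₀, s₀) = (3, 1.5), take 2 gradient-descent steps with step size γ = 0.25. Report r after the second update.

1.5

∇E = (6r + s, r + 8s)
Step 1: at (3, 1.5), ∇E = (19.5, 15) → (3, 1.5) − 0.25·(19.5, 15) = (-1.875, -2.25)
Step 2: at (-1.875, -2.25), ∇E = (-13.5, -19.875) → (-1.875, -2.25) − 0.25·(-13.5, -19.875) = (1.5, 2.71875)
r = 1.5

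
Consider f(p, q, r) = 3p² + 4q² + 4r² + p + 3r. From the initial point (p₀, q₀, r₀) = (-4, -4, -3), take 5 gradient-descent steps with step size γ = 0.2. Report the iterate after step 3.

∇f = (6p + 1, 8q, 8r + 3)
Step 1: at (-4, -4, -3), ∇f = (-23, -32, -21) → (-4, -4, -3) − 0.2·(-23, -32, -21) = (0.6, 2.4, 1.2)
Step 2: at (0.6, 2.4, 1.2), ∇f = (4.6, 19.2, 12.6) → (0.6, 2.4, 1.2) − 0.2·(4.6, 19.2, 12.6) = (-0.32, -1.44, -1.32)
Step 3: at (-0.32, -1.44, -1.32), ∇f = (-0.92, -11.52, -7.56) → (-0.32, -1.44, -1.32) − 0.2·(-0.92, -11.52, -7.56) = (-0.136, 0.864, 0.192)

(-0.136, 0.864, 0.192)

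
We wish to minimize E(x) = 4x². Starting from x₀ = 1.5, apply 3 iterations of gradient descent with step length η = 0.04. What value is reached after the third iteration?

0.471648

E′(x) = 8x
x₁ = 1.5 − 0.04·12 = 1.02
x₂ = 1.02 − 0.04·8.16 = 0.6936
x₃ = 0.6936 − 0.04·5.5488 = 0.471648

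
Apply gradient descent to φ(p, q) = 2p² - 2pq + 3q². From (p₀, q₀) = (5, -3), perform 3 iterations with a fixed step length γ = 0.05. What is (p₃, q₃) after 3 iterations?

∇φ = (4p - 2q, -2p + 6q)
(p₁, q₁) = (5, -3) − 0.05·(26, -28) = (3.7, -1.6)
(p₂, q₂) = (3.7, -1.6) − 0.05·(18, -17) = (2.8, -0.75)
(p₃, q₃) = (2.8, -0.75) − 0.05·(12.7, -10.1) = (2.165, -0.245)

(2.165, -0.245)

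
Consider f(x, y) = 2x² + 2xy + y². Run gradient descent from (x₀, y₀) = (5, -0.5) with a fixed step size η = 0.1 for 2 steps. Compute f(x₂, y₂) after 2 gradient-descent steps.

4.7396

∇f = (4x + 2y, 2x + 2y)
(x₁, y₁) = (5, -0.5) − 0.1·(19, 9) = (3.1, -1.4)
(x₂, y₂) = (3.1, -1.4) − 0.1·(9.6, 3.4) = (2.14, -1.74)
f(2.14, -1.74) = 4.7396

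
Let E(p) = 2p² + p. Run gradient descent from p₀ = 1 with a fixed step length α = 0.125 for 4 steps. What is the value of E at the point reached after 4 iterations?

E′(p) = 4p + 1
p₁ = 1 − 0.125·5 = 0.375
p₂ = 0.375 − 0.125·2.5 = 0.0625
p₃ = 0.0625 − 0.125·1.25 = -0.09375
p₄ = -0.09375 − 0.125·0.625 = -0.171875
E(-0.171875) = -0.11279296875

-0.11279296875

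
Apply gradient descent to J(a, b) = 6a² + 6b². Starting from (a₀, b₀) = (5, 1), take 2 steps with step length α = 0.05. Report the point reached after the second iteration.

(0.8, 0.16)

∇J = (12a, 12b)
Step 1: at (5, 1), ∇J = (60, 12) → (5, 1) − 0.05·(60, 12) = (2, 0.4)
Step 2: at (2, 0.4), ∇J = (24, 4.8) → (2, 0.4) − 0.05·(24, 4.8) = (0.8, 0.16)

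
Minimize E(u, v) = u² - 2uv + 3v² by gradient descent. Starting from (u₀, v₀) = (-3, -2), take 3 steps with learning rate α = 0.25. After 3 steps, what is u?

∇E = (2u - 2v, -2u + 6v)
(u₁, v₁) = (-3, -2) − 0.25·(-2, -6) = (-2.5, -0.5)
(u₂, v₂) = (-2.5, -0.5) − 0.25·(-4, 2) = (-1.5, -1)
(u₃, v₃) = (-1.5, -1) − 0.25·(-1, -3) = (-1.25, -0.25)
u = -1.25

-1.25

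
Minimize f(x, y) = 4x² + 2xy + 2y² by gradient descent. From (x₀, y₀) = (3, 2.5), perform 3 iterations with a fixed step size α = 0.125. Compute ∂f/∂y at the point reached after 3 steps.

∇f = (8x + 2y, 2x + 4y)
Step 1: at (3, 2.5), ∇f = (29, 16) → (3, 2.5) − 0.125·(29, 16) = (-0.625, 0.5)
Step 2: at (-0.625, 0.5), ∇f = (-4, 0.75) → (-0.625, 0.5) − 0.125·(-4, 0.75) = (-0.125, 0.40625)
Step 3: at (-0.125, 0.40625), ∇f = (-0.1875, 1.375) → (-0.125, 0.40625) − 0.125·(-0.1875, 1.375) = (-0.1015625, 0.234375)
∂f/∂y at (-0.1015625, 0.234375) = 0.734375

0.734375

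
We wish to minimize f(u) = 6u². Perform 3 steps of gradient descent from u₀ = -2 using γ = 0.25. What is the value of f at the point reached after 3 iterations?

1536

f′(u) = 12u
u₁ = -2 − 0.25·(-24) = 4
u₂ = 4 − 0.25·48 = -8
u₃ = -8 − 0.25·(-96) = 16
f(16) = 1536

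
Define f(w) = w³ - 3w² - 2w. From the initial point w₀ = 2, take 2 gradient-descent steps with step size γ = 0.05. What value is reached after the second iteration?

2.1685

f′(w) = 3w² - 6w - 2
Step 1: f′(2) = -2; w₁ = 2 − 0.05·(-2) = 2.1
Step 2: f′(2.1) = -1.37; w₂ = 2.1 − 0.05·(-1.37) = 2.1685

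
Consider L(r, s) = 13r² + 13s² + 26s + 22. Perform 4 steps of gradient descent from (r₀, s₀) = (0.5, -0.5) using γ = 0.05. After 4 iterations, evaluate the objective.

∇L = (26r, 26s + 26)
(r₁, s₁) = (0.5, -0.5) − 0.05·(13, 13) = (-0.15, -1.15)
(r₂, s₂) = (-0.15, -1.15) − 0.05·(-3.9, -3.9) = (0.045, -0.955)
(r₃, s₃) = (0.045, -0.955) − 0.05·(1.17, 1.17) = (-0.0135, -1.0135)
(r₄, s₄) = (-0.0135, -1.0135) − 0.05·(-0.351, -0.351) = (0.00405, -0.99595)
L(0.00405, -0.99595) = 9.000426465

9.000426465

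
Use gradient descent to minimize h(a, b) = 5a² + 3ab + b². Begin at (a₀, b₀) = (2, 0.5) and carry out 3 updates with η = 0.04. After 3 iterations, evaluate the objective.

0.72645173248

∇h = (10a + 3b, 3a + 2b)
Step 1: at (2, 0.5), ∇h = (21.5, 7) → (2, 0.5) − 0.04·(21.5, 7) = (1.14, 0.22)
Step 2: at (1.14, 0.22), ∇h = (12.06, 3.86) → (1.14, 0.22) − 0.04·(12.06, 3.86) = (0.6576, 0.0656)
Step 3: at (0.6576, 0.0656), ∇h = (6.7728, 2.104) → (0.6576, 0.0656) − 0.04·(6.7728, 2.104) = (0.386688, -0.01856)
h(0.386688, -0.01856) = 0.72645173248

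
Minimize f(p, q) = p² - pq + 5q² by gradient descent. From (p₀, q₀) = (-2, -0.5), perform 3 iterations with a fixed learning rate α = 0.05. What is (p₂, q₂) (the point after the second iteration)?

∇f = (2p - q, -p + 10q)
Step 1: at (-2, -0.5), ∇f = (-3.5, -3) → (-2, -0.5) − 0.05·(-3.5, -3) = (-1.825, -0.35)
Step 2: at (-1.825, -0.35), ∇f = (-3.3, -1.675) → (-1.825, -0.35) − 0.05·(-3.3, -1.675) = (-1.66, -0.26625)

(-1.66, -0.26625)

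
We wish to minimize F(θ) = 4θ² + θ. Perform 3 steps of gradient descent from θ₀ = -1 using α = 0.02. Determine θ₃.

F′(θ) = 8θ + 1
θ₁ = -1 − 0.02·(-7) = -0.86
θ₂ = -0.86 − 0.02·(-5.88) = -0.7424
θ₃ = -0.7424 − 0.02·(-4.9392) = -0.643616

-0.643616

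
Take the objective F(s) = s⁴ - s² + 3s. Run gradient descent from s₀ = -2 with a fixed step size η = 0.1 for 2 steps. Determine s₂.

0.25

F′(s) = 4s³ - 2s + 3
Step 1: F′(-2) = -25; s₁ = -2 − 0.1·(-25) = 0.5
Step 2: F′(0.5) = 2.5; s₂ = 0.5 − 0.1·2.5 = 0.25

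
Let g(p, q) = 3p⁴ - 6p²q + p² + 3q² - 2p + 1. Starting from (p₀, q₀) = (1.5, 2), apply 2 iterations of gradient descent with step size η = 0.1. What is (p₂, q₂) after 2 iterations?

(2.38215, 1.4015)

∇g = (12p³ - 12pq + 2p - 2, -6p² + 6q)
Step 1: at (1.5, 2), ∇g = (5.5, -1.5) → (1.5, 2) − 0.1·(5.5, -1.5) = (0.95, 2.15)
Step 2: at (0.95, 2.15), ∇g = (-14.3215, 7.485) → (0.95, 2.15) − 0.1·(-14.3215, 7.485) = (2.38215, 1.4015)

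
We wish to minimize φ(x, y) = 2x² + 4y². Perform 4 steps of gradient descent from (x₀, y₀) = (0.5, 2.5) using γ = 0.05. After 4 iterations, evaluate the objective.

∇φ = (4x, 8y)
Step 1: at (0.5, 2.5), ∇φ = (2, 20) → (0.5, 2.5) − 0.05·(2, 20) = (0.4, 1.5)
Step 2: at (0.4, 1.5), ∇φ = (1.6, 12) → (0.4, 1.5) − 0.05·(1.6, 12) = (0.32, 0.9)
Step 3: at (0.32, 0.9), ∇φ = (1.28, 7.2) → (0.32, 0.9) − 0.05·(1.28, 7.2) = (0.256, 0.54)
Step 4: at (0.256, 0.54), ∇φ = (1.024, 4.32) → (0.256, 0.54) − 0.05·(1.024, 4.32) = (0.2048, 0.324)
φ(0.2048, 0.324) = 0.50379008

0.50379008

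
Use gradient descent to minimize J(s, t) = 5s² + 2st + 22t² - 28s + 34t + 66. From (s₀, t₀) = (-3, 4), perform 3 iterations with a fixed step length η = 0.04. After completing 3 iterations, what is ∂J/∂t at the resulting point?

∇J = (10s + 2t - 28, 2s + 44t + 34)
Step 1: at (-3, 4), ∇J = (-50, 204) → (-3, 4) − 0.04·(-50, 204) = (-1, -4.16)
Step 2: at (-1, -4.16), ∇J = (-46.32, -151.04) → (-1, -4.16) − 0.04·(-46.32, -151.04) = (0.8528, 1.8816)
Step 3: at (0.8528, 1.8816), ∇J = (-15.7088, 118.496) → (0.8528, 1.8816) − 0.04·(-15.7088, 118.496) = (1.481152, -2.85824)
∂J/∂t at (1.481152, -2.85824) = -88.800256

-88.800256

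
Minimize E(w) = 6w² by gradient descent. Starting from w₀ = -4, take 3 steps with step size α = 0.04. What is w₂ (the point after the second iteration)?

E′(w) = 12w
Step 1: E′(-4) = -48; w₁ = -4 − 0.04·(-48) = -2.08
Step 2: E′(-2.08) = -24.96; w₂ = -2.08 − 0.04·(-24.96) = -1.0816

-1.0816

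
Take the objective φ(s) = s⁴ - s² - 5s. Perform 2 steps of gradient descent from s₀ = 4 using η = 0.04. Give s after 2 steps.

23.96627968

φ′(s) = 4s³ - 2s - 5
Step 1: φ′(4) = 243; s₁ = 4 − 0.04·243 = -5.72
Step 2: φ′(-5.72) = -742.156992; s₂ = -5.72 − 0.04·(-742.156992) = 23.96627968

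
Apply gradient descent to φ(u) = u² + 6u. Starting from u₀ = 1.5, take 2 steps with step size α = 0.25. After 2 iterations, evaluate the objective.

φ′(u) = 2u + 6
u₁ = 1.5 − 0.25·9 = -0.75
u₂ = -0.75 − 0.25·4.5 = -1.875
φ(-1.875) = -7.734375

-7.734375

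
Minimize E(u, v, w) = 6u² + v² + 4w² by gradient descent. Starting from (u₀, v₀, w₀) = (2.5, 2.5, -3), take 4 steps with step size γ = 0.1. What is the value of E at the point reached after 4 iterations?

∇E = (12u, 2v, 8w)
Step 1: at (2.5, 2.5, -3), ∇E = (30, 5, -24) → (2.5, 2.5, -3) − 0.1·(30, 5, -24) = (-0.5, 2, -0.6)
Step 2: at (-0.5, 2, -0.6), ∇E = (-6, 4, -4.8) → (-0.5, 2, -0.6) − 0.1·(-6, 4, -4.8) = (0.1, 1.6, -0.12)
Step 3: at (0.1, 1.6, -0.12), ∇E = (1.2, 3.2, -0.96) → (0.1, 1.6, -0.12) − 0.1·(1.2, 3.2, -0.96) = (-0.02, 1.28, -0.024)
Step 4: at (-0.02, 1.28, -0.024), ∇E = (-0.24, 2.56, -0.192) → (-0.02, 1.28, -0.024) − 0.1·(-0.24, 2.56, -0.192) = (0.004, 1.024, -0.0048)
E(0.004, 1.024, -0.0048) = 1.04876416

1.04876416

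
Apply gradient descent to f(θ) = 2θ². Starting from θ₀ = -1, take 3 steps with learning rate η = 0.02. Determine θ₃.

-0.778688

f′(θ) = 4θ
Step 1: f′(-1) = -4; θ₁ = -1 − 0.02·(-4) = -0.92
Step 2: f′(-0.92) = -3.68; θ₂ = -0.92 − 0.02·(-3.68) = -0.8464
Step 3: f′(-0.8464) = -3.3856; θ₃ = -0.8464 − 0.02·(-3.3856) = -0.778688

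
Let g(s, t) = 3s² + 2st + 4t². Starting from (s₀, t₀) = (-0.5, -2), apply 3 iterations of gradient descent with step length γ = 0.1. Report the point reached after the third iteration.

(0.076, -0.048)

∇g = (6s + 2t, 2s + 8t)
(s₁, t₁) = (-0.5, -2) − 0.1·(-7, -17) = (0.2, -0.3)
(s₂, t₂) = (0.2, -0.3) − 0.1·(0.6, -2) = (0.14, -0.1)
(s₃, t₃) = (0.14, -0.1) − 0.1·(0.64, -0.52) = (0.076, -0.048)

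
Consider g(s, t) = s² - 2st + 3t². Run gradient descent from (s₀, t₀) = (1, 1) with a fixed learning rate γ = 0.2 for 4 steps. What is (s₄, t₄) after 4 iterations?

∇g = (2s - 2t, -2s + 6t)
(s₁, t₁) = (1, 1) − 0.2·(0, 4) = (1, 0.2)
(s₂, t₂) = (1, 0.2) − 0.2·(1.6, -0.8) = (0.68, 0.36)
(s₃, t₃) = (0.68, 0.36) − 0.2·(0.64, 0.8) = (0.552, 0.2)
(s₄, t₄) = (0.552, 0.2) − 0.2·(0.704, 0.096) = (0.4112, 0.1808)

(0.4112, 0.1808)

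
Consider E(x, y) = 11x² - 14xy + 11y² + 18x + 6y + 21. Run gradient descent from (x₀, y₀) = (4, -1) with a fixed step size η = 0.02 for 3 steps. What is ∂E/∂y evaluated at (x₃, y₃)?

12.117504

∇E = (22x - 14y + 18, -14x + 22y + 6)
(x₁, y₁) = (4, -1) − 0.02·(120, -72) = (1.6, 0.44)
(x₂, y₂) = (1.6, 0.44) − 0.02·(47.04, -6.72) = (0.6592, 0.5744)
(x₃, y₃) = (0.6592, 0.5744) − 0.02·(24.4608, 9.408) = (0.169984, 0.38624)
∂E/∂y at (0.169984, 0.38624) = 12.117504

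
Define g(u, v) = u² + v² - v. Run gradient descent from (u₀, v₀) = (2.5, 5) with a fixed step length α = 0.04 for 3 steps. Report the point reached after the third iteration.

∇g = (2u, 2v - 1)
Step 1: at (2.5, 5), ∇g = (5, 9) → (2.5, 5) − 0.04·(5, 9) = (2.3, 4.64)
Step 2: at (2.3, 4.64), ∇g = (4.6, 8.28) → (2.3, 4.64) − 0.04·(4.6, 8.28) = (2.116, 4.3088)
Step 3: at (2.116, 4.3088), ∇g = (4.232, 7.6176) → (2.116, 4.3088) − 0.04·(4.232, 7.6176) = (1.94672, 4.004096)

(1.94672, 4.004096)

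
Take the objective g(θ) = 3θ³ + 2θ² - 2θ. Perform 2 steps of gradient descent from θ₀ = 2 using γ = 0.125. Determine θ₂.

-13.2578125

g′(θ) = 9θ² + 4θ - 2
Step 1: g′(2) = 42; θ₁ = 2 − 0.125·42 = -3.25
Step 2: g′(-3.25) = 80.0625; θ₂ = -3.25 − 0.125·80.0625 = -13.2578125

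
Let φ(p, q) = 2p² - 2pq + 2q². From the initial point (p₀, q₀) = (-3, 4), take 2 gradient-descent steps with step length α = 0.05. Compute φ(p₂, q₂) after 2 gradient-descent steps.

∇φ = (4p - 2q, -2p + 4q)
Step 1: at (-3, 4), ∇φ = (-20, 22) → (-3, 4) − 0.05·(-20, 22) = (-2, 2.9)
Step 2: at (-2, 2.9), ∇φ = (-13.8, 15.6) → (-2, 2.9) − 0.05·(-13.8, 15.6) = (-1.31, 2.12)
φ(-1.31, 2.12) = 17.9754

17.9754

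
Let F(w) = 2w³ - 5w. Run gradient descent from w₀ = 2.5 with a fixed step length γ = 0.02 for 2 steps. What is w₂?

1.5393

F′(w) = 6w² - 5
Step 1: F′(2.5) = 32.5; w₁ = 2.5 − 0.02·32.5 = 1.85
Step 2: F′(1.85) = 15.535; w₂ = 1.85 − 0.02·15.535 = 1.5393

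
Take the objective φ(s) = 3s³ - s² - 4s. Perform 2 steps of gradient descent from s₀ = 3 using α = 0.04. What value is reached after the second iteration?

0.323584

φ′(s) = 9s² - 2s - 4
s₁ = 3 − 0.04·71 = 0.16
s₂ = 0.16 − 0.04·(-4.0896) = 0.323584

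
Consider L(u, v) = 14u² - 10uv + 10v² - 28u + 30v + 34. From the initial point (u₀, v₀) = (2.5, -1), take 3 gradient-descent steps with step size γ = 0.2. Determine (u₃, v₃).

∇L = (28u - 10v - 28, -10u + 20v + 30)
(u₁, v₁) = (2.5, -1) − 0.2·(52, -15) = (-7.9, 2)
(u₂, v₂) = (-7.9, 2) − 0.2·(-269.2, 149) = (45.94, -27.8)
(u₃, v₃) = (45.94, -27.8) − 0.2·(1536.32, -985.4) = (-261.324, 169.28)

(-261.324, 169.28)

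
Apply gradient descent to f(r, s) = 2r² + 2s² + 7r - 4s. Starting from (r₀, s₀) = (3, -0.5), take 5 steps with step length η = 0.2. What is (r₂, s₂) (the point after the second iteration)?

(-1.56, 0.94)

∇f = (4r + 7, 4s - 4)
(r₁, s₁) = (3, -0.5) − 0.2·(19, -6) = (-0.8, 0.7)
(r₂, s₂) = (-0.8, 0.7) − 0.2·(3.8, -1.2) = (-1.56, 0.94)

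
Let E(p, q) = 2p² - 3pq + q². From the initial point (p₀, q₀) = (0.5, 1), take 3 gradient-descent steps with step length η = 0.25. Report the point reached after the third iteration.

(0.75, 0.9921875)

∇E = (4p - 3q, -3p + 2q)
(p₁, q₁) = (0.5, 1) − 0.25·(-1, 0.5) = (0.75, 0.875)
(p₂, q₂) = (0.75, 0.875) − 0.25·(0.375, -0.5) = (0.65625, 1)
(p₃, q₃) = (0.65625, 1) − 0.25·(-0.375, 0.03125) = (0.75, 0.9921875)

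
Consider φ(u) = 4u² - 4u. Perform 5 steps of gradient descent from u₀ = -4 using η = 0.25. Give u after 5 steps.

5

φ′(u) = 8u - 4
Step 1: φ′(-4) = -36; u₁ = -4 − 0.25·(-36) = 5
Step 2: φ′(5) = 36; u₂ = 5 − 0.25·36 = -4
Step 3: φ′(-4) = -36; u₃ = -4 − 0.25·(-36) = 5
Step 4: φ′(5) = 36; u₄ = 5 − 0.25·36 = -4
Step 5: φ′(-4) = -36; u₅ = -4 − 0.25·(-36) = 5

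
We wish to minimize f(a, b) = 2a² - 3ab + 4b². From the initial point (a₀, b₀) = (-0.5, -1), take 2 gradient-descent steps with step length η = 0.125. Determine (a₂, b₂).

(-0.3828125, -0.234375)

∇f = (4a - 3b, -3a + 8b)
Step 1: at (-0.5, -1), ∇f = (1, -6.5) → (-0.5, -1) − 0.125·(1, -6.5) = (-0.625, -0.1875)
Step 2: at (-0.625, -0.1875), ∇f = (-1.9375, 0.375) → (-0.625, -0.1875) − 0.125·(-1.9375, 0.375) = (-0.3828125, -0.234375)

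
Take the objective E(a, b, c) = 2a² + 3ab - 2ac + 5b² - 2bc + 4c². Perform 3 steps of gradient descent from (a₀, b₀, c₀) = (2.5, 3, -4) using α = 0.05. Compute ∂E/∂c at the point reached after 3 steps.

-4.371625

∇E = (4a + 3b - 2c, 3a + 10b - 2c, -2a - 2b + 8c)
Step 1: at (2.5, 3, -4), ∇E = (27, 45.5, -43) → (2.5, 3, -4) − 0.05·(27, 45.5, -43) = (1.15, 0.725, -1.85)
Step 2: at (1.15, 0.725, -1.85), ∇E = (10.475, 14.4, -18.55) → (1.15, 0.725, -1.85) − 0.05·(10.475, 14.4, -18.55) = (0.62625, 0.005, -0.9225)
Step 3: at (0.62625, 0.005, -0.9225), ∇E = (4.365, 3.77375, -8.6425) → (0.62625, 0.005, -0.9225) − 0.05·(4.365, 3.77375, -8.6425) = (0.408, -0.1836875, -0.490375)
∂E/∂c at (0.408, -0.1836875, -0.490375) = -4.371625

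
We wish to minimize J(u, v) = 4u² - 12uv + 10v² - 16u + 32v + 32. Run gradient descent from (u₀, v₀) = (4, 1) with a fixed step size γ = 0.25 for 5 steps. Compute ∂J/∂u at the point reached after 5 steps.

∇J = (8u - 12v - 16, -12u + 20v + 32)
(u₁, v₁) = (4, 1) − 0.25·(4, 4) = (3, 0)
(u₂, v₂) = (3, 0) − 0.25·(8, -4) = (1, 1)
(u₃, v₃) = (1, 1) − 0.25·(-20, 40) = (6, -9)
(u₄, v₄) = (6, -9) − 0.25·(140, -220) = (-29, 46)
(u₅, v₅) = (-29, 46) − 0.25·(-800, 1300) = (171, -279)
∂J/∂u at (171, -279) = 4700

4700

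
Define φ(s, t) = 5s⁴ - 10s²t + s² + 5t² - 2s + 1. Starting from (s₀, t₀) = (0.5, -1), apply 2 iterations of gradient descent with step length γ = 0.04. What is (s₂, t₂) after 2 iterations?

(0.1007488, -0.29936)

∇φ = (20s³ - 20st + 2s - 2, -10s² + 10t)
(s₁, t₁) = (0.5, -1) − 0.04·(11.5, -12.5) = (0.04, -0.5)
(s₂, t₂) = (0.04, -0.5) − 0.04·(-1.51872, -5.016) = (0.1007488, -0.29936)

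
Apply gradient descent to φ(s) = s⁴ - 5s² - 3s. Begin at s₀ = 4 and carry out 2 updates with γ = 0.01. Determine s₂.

1.82543188

φ′(s) = 4s³ - 10s - 3
s₁ = 4 − 0.01·213 = 1.87
s₂ = 1.87 − 0.01·4.456812 = 1.82543188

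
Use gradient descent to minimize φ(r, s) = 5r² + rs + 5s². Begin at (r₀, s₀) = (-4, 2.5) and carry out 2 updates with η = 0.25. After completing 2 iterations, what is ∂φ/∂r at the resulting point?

-70.96875

∇φ = (10r + s, r + 10s)
Step 1: at (-4, 2.5), ∇φ = (-37.5, 21) → (-4, 2.5) − 0.25·(-37.5, 21) = (5.375, -2.75)
Step 2: at (5.375, -2.75), ∇φ = (51, -22.125) → (5.375, -2.75) − 0.25·(51, -22.125) = (-7.375, 2.78125)
∂φ/∂r at (-7.375, 2.78125) = -70.96875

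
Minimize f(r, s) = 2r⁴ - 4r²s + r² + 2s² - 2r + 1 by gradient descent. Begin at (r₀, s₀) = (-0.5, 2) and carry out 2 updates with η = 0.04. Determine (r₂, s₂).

(-0.79846528, 1.514496)

∇f = (8r³ - 8rs + 2r - 2, -4r² + 4s)
(r₁, s₁) = (-0.5, 2) − 0.04·(4, 7) = (-0.66, 1.72)
(r₂, s₂) = (-0.66, 1.72) − 0.04·(3.461632, 5.1376) = (-0.79846528, 1.514496)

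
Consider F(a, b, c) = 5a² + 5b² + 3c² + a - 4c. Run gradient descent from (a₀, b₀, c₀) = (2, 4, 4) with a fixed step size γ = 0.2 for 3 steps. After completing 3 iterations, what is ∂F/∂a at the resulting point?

-21

∇F = (10a + 1, 10b, 6c - 4)
Step 1: at (2, 4, 4), ∇F = (21, 40, 20) → (2, 4, 4) − 0.2·(21, 40, 20) = (-2.2, -4, 0)
Step 2: at (-2.2, -4, 0), ∇F = (-21, -40, -4) → (-2.2, -4, 0) − 0.2·(-21, -40, -4) = (2, 4, 0.8)
Step 3: at (2, 4, 0.8), ∇F = (21, 40, 0.8) → (2, 4, 0.8) − 0.2·(21, 40, 0.8) = (-2.2, -4, 0.64)
∂F/∂a at (-2.2, -4, 0.64) = -21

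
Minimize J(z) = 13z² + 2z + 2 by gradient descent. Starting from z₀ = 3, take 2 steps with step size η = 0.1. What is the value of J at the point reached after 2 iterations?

808.52

J′(z) = 26z + 2
z₁ = 3 − 0.1·80 = -5
z₂ = -5 − 0.1·(-128) = 7.8
J(7.8) = 808.52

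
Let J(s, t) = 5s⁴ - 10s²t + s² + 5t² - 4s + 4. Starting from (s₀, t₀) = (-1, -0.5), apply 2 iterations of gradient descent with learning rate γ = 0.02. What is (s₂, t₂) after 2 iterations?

(-0.1576192, -0.14432)

∇J = (20s³ - 20st + 2s - 4, -10s² + 10t)
(s₁, t₁) = (-1, -0.5) − 0.02·(-36, -15) = (-0.28, -0.2)
(s₂, t₂) = (-0.28, -0.2) − 0.02·(-6.11904, -2.784) = (-0.1576192, -0.14432)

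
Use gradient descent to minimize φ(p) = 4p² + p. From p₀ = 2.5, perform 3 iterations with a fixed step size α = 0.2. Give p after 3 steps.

φ′(p) = 8p + 1
p₁ = 2.5 − 0.2·21 = -1.7
p₂ = -1.7 − 0.2·(-12.6) = 0.82
p₃ = 0.82 − 0.2·7.56 = -0.692

-0.692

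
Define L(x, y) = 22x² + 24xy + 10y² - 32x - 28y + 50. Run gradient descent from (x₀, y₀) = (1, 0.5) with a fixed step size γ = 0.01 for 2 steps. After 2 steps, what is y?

∇L = (44x + 24y - 32, 24x + 20y - 28)
Step 1: at (1, 0.5), ∇L = (24, 6) → (1, 0.5) − 0.01·(24, 6) = (0.76, 0.44)
Step 2: at (0.76, 0.44), ∇L = (12, -0.96) → (0.76, 0.44) − 0.01·(12, -0.96) = (0.64, 0.4496)
y = 0.4496

0.4496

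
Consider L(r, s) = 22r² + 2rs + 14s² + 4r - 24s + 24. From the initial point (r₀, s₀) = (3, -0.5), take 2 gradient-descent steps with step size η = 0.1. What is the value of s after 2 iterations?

∇L = (44r + 2s + 4, 2r + 28s - 24)
Step 1: at (3, -0.5), ∇L = (135, -32) → (3, -0.5) − 0.1·(135, -32) = (-10.5, 2.7)
Step 2: at (-10.5, 2.7), ∇L = (-452.6, 30.6) → (-10.5, 2.7) − 0.1·(-452.6, 30.6) = (34.76, -0.36)
s = -0.36

-0.36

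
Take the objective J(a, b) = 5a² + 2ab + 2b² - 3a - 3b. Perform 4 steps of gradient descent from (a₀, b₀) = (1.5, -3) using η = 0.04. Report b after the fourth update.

∇J = (10a + 2b - 3, 2a + 4b - 3)
Step 1: at (1.5, -3), ∇J = (6, -12) → (1.5, -3) − 0.04·(6, -12) = (1.26, -2.52)
Step 2: at (1.26, -2.52), ∇J = (4.56, -10.56) → (1.26, -2.52) − 0.04·(4.56, -10.56) = (1.0776, -2.0976)
Step 3: at (1.0776, -2.0976), ∇J = (3.5808, -9.2352) → (1.0776, -2.0976) − 0.04·(3.5808, -9.2352) = (0.934368, -1.728192)
Step 4: at (0.934368, -1.728192), ∇J = (2.887296, -8.044032) → (0.934368, -1.728192) − 0.04·(2.887296, -8.044032) = (0.81887616, -1.40643072)
b = -1.40643072

-1.40643072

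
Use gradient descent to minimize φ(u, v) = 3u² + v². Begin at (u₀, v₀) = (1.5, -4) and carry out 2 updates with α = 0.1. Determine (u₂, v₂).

∇φ = (6u, 2v)
(u₁, v₁) = (1.5, -4) − 0.1·(9, -8) = (0.6, -3.2)
(u₂, v₂) = (0.6, -3.2) − 0.1·(3.6, -6.4) = (0.24, -2.56)

(0.24, -2.56)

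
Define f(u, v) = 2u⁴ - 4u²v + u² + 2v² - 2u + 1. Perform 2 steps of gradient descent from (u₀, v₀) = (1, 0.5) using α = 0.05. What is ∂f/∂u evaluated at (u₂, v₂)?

∇f = (8u³ - 8uv + 2u - 2, -4u² + 4v)
Step 1: at (1, 0.5), ∇f = (4, -2) → (1, 0.5) − 0.05·(4, -2) = (0.8, 0.6)
Step 2: at (0.8, 0.6), ∇f = (-0.144, -0.16) → (0.8, 0.6) − 0.05·(-0.144, -0.16) = (0.8072, 0.608)
∂f/∂u at (0.8072, 0.608) = -0.104230486016

-0.104230486016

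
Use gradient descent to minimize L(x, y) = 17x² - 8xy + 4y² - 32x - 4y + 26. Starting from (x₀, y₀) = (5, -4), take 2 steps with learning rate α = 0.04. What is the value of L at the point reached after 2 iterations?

∇L = (34x - 8y - 32, -8x + 8y - 4)
Step 1: at (5, -4), ∇L = (170, -76) → (5, -4) − 0.04·(170, -76) = (-1.8, -0.96)
Step 2: at (-1.8, -0.96), ∇L = (-85.52, 2.72) → (-1.8, -0.96) − 0.04·(-85.52, 2.72) = (1.6208, -1.0688)
L(1.6208, -1.0688) = 41.49629696

41.49629696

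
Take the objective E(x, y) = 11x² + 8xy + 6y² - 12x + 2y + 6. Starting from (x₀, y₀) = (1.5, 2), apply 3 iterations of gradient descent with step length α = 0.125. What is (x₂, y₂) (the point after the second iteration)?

∇E = (22x + 8y - 12, 8x + 12y + 2)
Step 1: at (1.5, 2), ∇E = (37, 38) → (1.5, 2) − 0.125·(37, 38) = (-3.125, -2.75)
Step 2: at (-3.125, -2.75), ∇E = (-102.75, -56) → (-3.125, -2.75) − 0.125·(-102.75, -56) = (9.71875, 4.25)

(9.71875, 4.25)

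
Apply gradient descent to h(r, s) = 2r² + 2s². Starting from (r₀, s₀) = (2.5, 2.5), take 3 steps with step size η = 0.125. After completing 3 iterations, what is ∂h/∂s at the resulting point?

∇h = (4r, 4s)
Step 1: at (2.5, 2.5), ∇h = (10, 10) → (2.5, 2.5) − 0.125·(10, 10) = (1.25, 1.25)
Step 2: at (1.25, 1.25), ∇h = (5, 5) → (1.25, 1.25) − 0.125·(5, 5) = (0.625, 0.625)
Step 3: at (0.625, 0.625), ∇h = (2.5, 2.5) → (0.625, 0.625) − 0.125·(2.5, 2.5) = (0.3125, 0.3125)
∂h/∂s at (0.3125, 0.3125) = 1.25

1.25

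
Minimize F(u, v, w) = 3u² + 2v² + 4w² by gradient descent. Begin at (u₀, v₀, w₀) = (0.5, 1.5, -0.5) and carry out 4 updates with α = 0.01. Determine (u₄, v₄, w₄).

(0.39037448, 1.27401984, -0.35819648)

∇F = (6u, 4v, 8w)
(u₁, v₁, w₁) = (0.5, 1.5, -0.5) − 0.01·(3, 6, -4) = (0.47, 1.44, -0.46)
(u₂, v₂, w₂) = (0.47, 1.44, -0.46) − 0.01·(2.82, 5.76, -3.68) = (0.4418, 1.3824, -0.4232)
(u₃, v₃, w₃) = (0.4418, 1.3824, -0.4232) − 0.01·(2.6508, 5.5296, -3.3856) = (0.415292, 1.327104, -0.389344)
(u₄, v₄, w₄) = (0.415292, 1.327104, -0.389344) − 0.01·(2.491752, 5.308416, -3.114752) = (0.39037448, 1.27401984, -0.35819648)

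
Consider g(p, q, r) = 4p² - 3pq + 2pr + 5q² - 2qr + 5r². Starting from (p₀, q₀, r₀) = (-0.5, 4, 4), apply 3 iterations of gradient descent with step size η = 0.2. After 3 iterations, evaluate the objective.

∇g = (8p - 3q + 2r, -3p + 10q - 2r, 2p - 2q + 10r)
Step 1: at (-0.5, 4, 4), ∇g = (-8, 33.5, 31) → (-0.5, 4, 4) − 0.2·(-8, 33.5, 31) = (1.1, -2.7, -2.2)
Step 2: at (1.1, -2.7, -2.2), ∇g = (12.5, -25.9, -14.4) → (1.1, -2.7, -2.2) − 0.2·(12.5, -25.9, -14.4) = (-1.4, 2.48, 0.68)
Step 3: at (-1.4, 2.48, 0.68), ∇g = (-17.28, 27.64, -0.96) → (-1.4, 2.48, 0.68) − 0.2·(-17.28, 27.64, -0.96) = (2.056, -3.048, 0.872)
g(2.056, -3.048, 0.872) = 94.863424

94.863424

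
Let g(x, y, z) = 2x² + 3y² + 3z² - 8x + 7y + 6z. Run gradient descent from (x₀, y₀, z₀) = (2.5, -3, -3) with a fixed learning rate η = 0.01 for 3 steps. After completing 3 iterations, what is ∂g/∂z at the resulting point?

-9.967008

∇g = (4x - 8, 6y + 7, 6z + 6)
Step 1: at (2.5, -3, -3), ∇g = (2, -11, -12) → (2.5, -3, -3) − 0.01·(2, -11, -12) = (2.48, -2.89, -2.88)
Step 2: at (2.48, -2.89, -2.88), ∇g = (1.92, -10.34, -11.28) → (2.48, -2.89, -2.88) − 0.01·(1.92, -10.34, -11.28) = (2.4608, -2.7866, -2.7672)
Step 3: at (2.4608, -2.7866, -2.7672), ∇g = (1.8432, -9.7196, -10.6032) → (2.4608, -2.7866, -2.7672) − 0.01·(1.8432, -9.7196, -10.6032) = (2.442368, -2.689404, -2.661168)
∂g/∂z at (2.442368, -2.689404, -2.661168) = -9.967008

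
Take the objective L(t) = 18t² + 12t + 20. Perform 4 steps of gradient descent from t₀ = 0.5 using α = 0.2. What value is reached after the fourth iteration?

1231.028

L′(t) = 36t + 12
t₁ = 0.5 − 0.2·30 = -5.5
t₂ = -5.5 − 0.2·(-186) = 31.7
t₃ = 31.7 − 0.2·1153.2 = -198.94
t₄ = -198.94 − 0.2·(-7149.84) = 1231.028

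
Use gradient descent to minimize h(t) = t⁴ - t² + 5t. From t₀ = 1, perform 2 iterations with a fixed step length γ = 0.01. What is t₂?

0.86642572

h′(t) = 4t³ - 2t + 5
Step 1: h′(1) = 7; t₁ = 1 − 0.01·7 = 0.93
Step 2: h′(0.93) = 6.357428; t₂ = 0.93 − 0.01·6.357428 = 0.86642572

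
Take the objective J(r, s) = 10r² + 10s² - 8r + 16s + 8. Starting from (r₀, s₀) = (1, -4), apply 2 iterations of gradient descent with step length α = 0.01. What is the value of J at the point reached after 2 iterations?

43.4176

∇J = (20r - 8, 20s + 16)
Step 1: at (1, -4), ∇J = (12, -64) → (1, -4) − 0.01·(12, -64) = (0.88, -3.36)
Step 2: at (0.88, -3.36), ∇J = (9.6, -51.2) → (0.88, -3.36) − 0.01·(9.6, -51.2) = (0.784, -2.848)
J(0.784, -2.848) = 43.4176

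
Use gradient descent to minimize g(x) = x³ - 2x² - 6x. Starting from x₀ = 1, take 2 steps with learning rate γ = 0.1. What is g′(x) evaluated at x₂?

-1.057693

g′(x) = 3x² - 4x - 6
x₁ = 1 − 0.1·(-7) = 1.7
x₂ = 1.7 − 0.1·(-4.13) = 2.113
g′(x) at (2.113) = -1.057693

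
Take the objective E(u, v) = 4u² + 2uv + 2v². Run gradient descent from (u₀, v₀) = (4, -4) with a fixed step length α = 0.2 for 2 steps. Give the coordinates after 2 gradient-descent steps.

(1.44, -0.16)

∇E = (8u + 2v, 2u + 4v)
Step 1: at (4, -4), ∇E = (24, -8) → (4, -4) − 0.2·(24, -8) = (-0.8, -2.4)
Step 2: at (-0.8, -2.4), ∇E = (-11.2, -11.2) → (-0.8, -2.4) − 0.2·(-11.2, -11.2) = (1.44, -0.16)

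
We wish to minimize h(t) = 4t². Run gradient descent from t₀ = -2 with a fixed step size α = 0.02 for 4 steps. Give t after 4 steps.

h′(t) = 8t
t₁ = -2 − 0.02·(-16) = -1.68
t₂ = -1.68 − 0.02·(-13.44) = -1.4112
t₃ = -1.4112 − 0.02·(-11.2896) = -1.185408
t₄ = -1.185408 − 0.02·(-9.483264) = -0.99574272

-0.99574272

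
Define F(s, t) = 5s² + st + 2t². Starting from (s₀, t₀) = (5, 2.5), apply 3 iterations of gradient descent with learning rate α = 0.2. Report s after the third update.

∇F = (10s + t, s + 4t)
(s₁, t₁) = (5, 2.5) − 0.2·(52.5, 15) = (-5.5, -0.5)
(s₂, t₂) = (-5.5, -0.5) − 0.2·(-55.5, -7.5) = (5.6, 1)
(s₃, t₃) = (5.6, 1) − 0.2·(57, 9.6) = (-5.8, -0.92)
s = -5.8

-5.8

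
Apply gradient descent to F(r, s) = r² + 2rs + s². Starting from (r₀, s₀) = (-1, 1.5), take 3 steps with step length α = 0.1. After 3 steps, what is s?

1.304

∇F = (2r + 2s, 2r + 2s)
Step 1: at (-1, 1.5), ∇F = (1, 1) → (-1, 1.5) − 0.1·(1, 1) = (-1.1, 1.4)
Step 2: at (-1.1, 1.4), ∇F = (0.6, 0.6) → (-1.1, 1.4) − 0.1·(0.6, 0.6) = (-1.16, 1.34)
Step 3: at (-1.16, 1.34), ∇F = (0.36, 0.36) → (-1.16, 1.34) − 0.1·(0.36, 0.36) = (-1.196, 1.304)
s = 1.304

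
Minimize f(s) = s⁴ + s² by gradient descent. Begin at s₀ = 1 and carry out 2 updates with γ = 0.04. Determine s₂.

f′(s) = 4s³ + 2s
s₁ = 1 − 0.04·6 = 0.76
s₂ = 0.76 − 0.04·3.275904 = 0.62896384

0.62896384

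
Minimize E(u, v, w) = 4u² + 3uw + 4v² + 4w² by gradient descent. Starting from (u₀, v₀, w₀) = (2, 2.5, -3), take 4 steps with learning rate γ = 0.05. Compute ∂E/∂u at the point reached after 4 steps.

∇E = (8u + 3w, 8v, 3u + 8w)
Step 1: at (2, 2.5, -3), ∇E = (7, 20, -18) → (2, 2.5, -3) − 0.05·(7, 20, -18) = (1.65, 1.5, -2.1)
Step 2: at (1.65, 1.5, -2.1), ∇E = (6.9, 12, -11.85) → (1.65, 1.5, -2.1) − 0.05·(6.9, 12, -11.85) = (1.305, 0.9, -1.5075)
Step 3: at (1.305, 0.9, -1.5075), ∇E = (5.9175, 7.2, -8.145) → (1.305, 0.9, -1.5075) − 0.05·(5.9175, 7.2, -8.145) = (1.009125, 0.54, -1.10025)
Step 4: at (1.009125, 0.54, -1.10025), ∇E = (4.77225, 4.32, -5.774625) → (1.009125, 0.54, -1.10025) − 0.05·(4.77225, 4.32, -5.774625) = (0.7705125, 0.324, -0.81151875)
∂E/∂u at (0.7705125, 0.324, -0.81151875) = 3.72954375

3.72954375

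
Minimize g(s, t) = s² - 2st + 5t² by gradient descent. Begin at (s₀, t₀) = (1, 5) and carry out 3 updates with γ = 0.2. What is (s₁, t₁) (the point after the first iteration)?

(2.6, -4.6)

∇g = (2s - 2t, -2s + 10t)
(s₁, t₁) = (1, 5) − 0.2·(-8, 48) = (2.6, -4.6)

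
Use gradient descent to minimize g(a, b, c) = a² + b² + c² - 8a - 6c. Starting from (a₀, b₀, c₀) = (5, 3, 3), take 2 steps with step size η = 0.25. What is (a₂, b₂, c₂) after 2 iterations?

(4.25, 0.75, 3)

∇g = (2a - 8, 2b, 2c - 6)
(a₁, b₁, c₁) = (5, 3, 3) − 0.25·(2, 6, 0) = (4.5, 1.5, 3)
(a₂, b₂, c₂) = (4.5, 1.5, 3) − 0.25·(1, 3, 0) = (4.25, 0.75, 3)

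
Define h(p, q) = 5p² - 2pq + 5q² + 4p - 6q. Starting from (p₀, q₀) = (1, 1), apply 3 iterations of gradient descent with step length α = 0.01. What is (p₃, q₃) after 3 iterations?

(0.673632, 0.939072)

∇h = (10p - 2q + 4, -2p + 10q - 6)
(p₁, q₁) = (1, 1) − 0.01·(12, 2) = (0.88, 0.98)
(p₂, q₂) = (0.88, 0.98) − 0.01·(10.84, 2.04) = (0.7716, 0.9596)
(p₃, q₃) = (0.7716, 0.9596) − 0.01·(9.7968, 2.0528) = (0.673632, 0.939072)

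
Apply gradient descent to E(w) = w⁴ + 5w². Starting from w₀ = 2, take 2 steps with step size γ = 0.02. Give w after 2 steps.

E′(w) = 4w³ + 10w
w₁ = 2 − 0.02·52 = 0.96
w₂ = 0.96 − 0.02·13.138944 = 0.69722112

0.69722112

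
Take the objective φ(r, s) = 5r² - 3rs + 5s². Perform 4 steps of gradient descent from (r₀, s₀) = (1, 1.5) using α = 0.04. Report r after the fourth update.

0.32265216

∇φ = (10r - 3s, -3r + 10s)
Step 1: at (1, 1.5), ∇φ = (5.5, 12) → (1, 1.5) − 0.04·(5.5, 12) = (0.78, 1.02)
Step 2: at (0.78, 1.02), ∇φ = (4.74, 7.86) → (0.78, 1.02) − 0.04·(4.74, 7.86) = (0.5904, 0.7056)
Step 3: at (0.5904, 0.7056), ∇φ = (3.7872, 5.2848) → (0.5904, 0.7056) − 0.04·(3.7872, 5.2848) = (0.438912, 0.494208)
Step 4: at (0.438912, 0.494208), ∇φ = (2.906496, 3.625344) → (0.438912, 0.494208) − 0.04·(2.906496, 3.625344) = (0.32265216, 0.34919424)
r = 0.32265216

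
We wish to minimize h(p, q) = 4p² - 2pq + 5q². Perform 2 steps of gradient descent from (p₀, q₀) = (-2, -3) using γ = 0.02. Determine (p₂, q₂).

(-1.6112, -2.056)

∇h = (8p - 2q, -2p + 10q)
(p₁, q₁) = (-2, -3) − 0.02·(-10, -26) = (-1.8, -2.48)
(p₂, q₂) = (-1.8, -2.48) − 0.02·(-9.44, -21.2) = (-1.6112, -2.056)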